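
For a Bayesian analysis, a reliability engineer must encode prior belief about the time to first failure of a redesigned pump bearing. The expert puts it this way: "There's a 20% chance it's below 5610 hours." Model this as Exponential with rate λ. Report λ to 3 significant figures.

P(T < 5610.0) = 1 − e^(−λ·5610.0) = 0.2, so λ = −ln(1−0.2)/5610.0 = −ln(0.8)/5610.0 = 3.98e-05.

λ ≈ 3.98e-05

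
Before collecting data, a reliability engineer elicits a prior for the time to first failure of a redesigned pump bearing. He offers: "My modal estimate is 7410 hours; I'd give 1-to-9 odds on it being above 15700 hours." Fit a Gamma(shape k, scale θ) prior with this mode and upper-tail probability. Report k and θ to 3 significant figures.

Gamma(k,θ) with k>1 has mode (k−1)θ, so θ = 7410/(k−1).
Need P(X < 15700) = 0.9 with θ tied to k this way. Start at k = 2, θ = 7410: P(X<15700) ≈ 0.625.
Too low — raise k to concentrate. Iterating converges to k ≈ 4.41.
Then θ = 7410/(4.41−1) ≈ 2170.

k ≈ 4.41, θ ≈ 2170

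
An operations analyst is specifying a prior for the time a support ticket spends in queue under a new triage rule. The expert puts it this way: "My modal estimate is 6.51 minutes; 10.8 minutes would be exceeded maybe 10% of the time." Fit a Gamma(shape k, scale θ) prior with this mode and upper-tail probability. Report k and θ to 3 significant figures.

Gamma(k,θ) with k>1 has mode (k−1)θ, so θ = 6.51/(k−1).
Need P(X < 10.8) = 0.9 with θ tied to k this way. Start at k = 2, θ = 6.51: P(X<10.8) ≈ 0.494.
Too low — raise k to concentrate. Iterating converges to k ≈ 8.37.
Then θ = 6.51/(8.37−1) ≈ 0.884.

k ≈ 8.37, θ ≈ 0.884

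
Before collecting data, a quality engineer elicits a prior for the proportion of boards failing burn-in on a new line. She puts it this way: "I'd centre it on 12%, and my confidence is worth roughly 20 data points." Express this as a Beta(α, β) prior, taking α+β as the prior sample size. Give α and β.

Under the effective-sample-size interpretation, Beta(α, β) has prior mean α/(α+β) and prior sample size α+β.
So α+β = 20 and α/(α+β) = 0.12, giving α = 0.12·20 = 2.4 and β = 20 − 2.4 = 17.6.

α = 2.4, β = 17.6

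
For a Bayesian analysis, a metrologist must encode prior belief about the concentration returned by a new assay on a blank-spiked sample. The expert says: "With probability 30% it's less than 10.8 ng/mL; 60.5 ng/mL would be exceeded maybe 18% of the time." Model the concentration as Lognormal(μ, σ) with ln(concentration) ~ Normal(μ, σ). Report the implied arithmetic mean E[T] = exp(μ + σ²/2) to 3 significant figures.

E[T] ≈ 41.4 ng/mL

If T ~ Lognormal(μ,σ) then ln T ~ Normal(μ,σ), so the p-quantile of ln T is μ + z_p·σ.
ln(10.8) = 2.38 and ln(60.5) = 4.103; z_{0.3} = -0.5244, z_{0.82} = 0.9154.
σ = (4.103 − 2.38)/(0.9154 − (-0.5244)) = 1.197.
μ = 2.38 − (-0.5244)·1.197 = 3.007.
E[T] = exp(μ + σ²/2) = exp(3.007 + 0.7162) = 41.4 ng/mL.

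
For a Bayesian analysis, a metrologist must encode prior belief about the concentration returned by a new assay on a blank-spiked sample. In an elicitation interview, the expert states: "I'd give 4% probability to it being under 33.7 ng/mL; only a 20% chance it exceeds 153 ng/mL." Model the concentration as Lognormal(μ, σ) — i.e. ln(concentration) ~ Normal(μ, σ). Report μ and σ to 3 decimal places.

If T ~ Lognormal(μ,σ) then ln T ~ Normal(μ,σ), so the p-quantile of ln T is μ + z_p·σ.
ln(33.7) = 3.517 and ln(153) = 5.03; z_{0.04} = -1.751, z_{0.8} = 0.8416.
σ = (5.03 − 3.517)/(0.8416 − (-1.751)) = 0.584.
μ = 3.517 − (-1.751)·0.584 = 4.539.

μ ≈ 4.539, σ ≈ 0.584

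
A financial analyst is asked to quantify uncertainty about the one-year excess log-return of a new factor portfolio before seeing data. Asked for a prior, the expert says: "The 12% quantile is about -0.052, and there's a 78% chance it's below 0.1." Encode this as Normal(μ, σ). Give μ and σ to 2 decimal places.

The p-quantile of Normal(μ,σ) is μ + z_p·σ, with z_{0.12} = -1.175 and z_{0.78} = 0.7722.
Eliminate σ: μ = (z₂·x₁ − z₁·x₂)/(z₂ − z₁) = (0.7722·-0.052 − (-1.175)·0.1)/1.947 = 0.04.
Then σ = (x₂ − x₁)/(z₂ − z₁) = (0.1 − -0.052)/1.947 = 0.08.

μ = 0.04, σ = 0.08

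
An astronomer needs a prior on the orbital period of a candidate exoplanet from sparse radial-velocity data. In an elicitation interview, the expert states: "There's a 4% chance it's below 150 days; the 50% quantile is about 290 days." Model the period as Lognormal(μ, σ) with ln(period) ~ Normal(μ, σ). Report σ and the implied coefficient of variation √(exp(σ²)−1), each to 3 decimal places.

σ ≈ 0.377, CV ≈ 0.390

If T ~ Lognormal(μ,σ) then ln T ~ Normal(μ,σ), so the p-quantile of ln T is μ + z_p·σ.
ln(150) = 5.011 and ln(290) = 5.67; z_{0.04} = -1.751, z_{0.5} = 0.
σ = (5.67 − 5.011)/(0 − (-1.751)) = 0.377.
μ = 5.011 − (-1.751)·0.377 = 5.670.
CV = √(exp(σ²)−1) = √(exp(0.1418)−1) = 0.390.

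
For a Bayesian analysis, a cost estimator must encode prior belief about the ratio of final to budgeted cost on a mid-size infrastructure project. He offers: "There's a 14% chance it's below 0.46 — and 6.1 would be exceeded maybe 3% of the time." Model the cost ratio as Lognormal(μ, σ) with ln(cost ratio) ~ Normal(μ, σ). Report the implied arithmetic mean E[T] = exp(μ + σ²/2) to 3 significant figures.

E[T] ≈ 1.73

If T ~ Lognormal(μ,σ) then ln T ~ Normal(μ,σ), so the p-quantile of ln T is μ + z_p·σ.
ln(0.46) = -0.7765 and ln(6.1) = 1.808; z_{0.14} = -1.08, z_{0.97} = 1.881.
σ = (1.808 − -0.7765)/(1.881 − (-1.08)) = 0.873.
μ = -0.7765 − (-1.08)·0.873 = 0.167.
E[T] = exp(μ + σ²/2) = exp(0.167 + 0.3810) = 1.73.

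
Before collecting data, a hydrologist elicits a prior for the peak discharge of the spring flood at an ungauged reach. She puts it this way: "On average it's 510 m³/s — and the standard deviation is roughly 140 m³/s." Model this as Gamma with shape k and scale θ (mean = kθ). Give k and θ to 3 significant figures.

k ≈ 13.3, θ ≈ 38.4

For Gamma(k, scale θ): mean = kθ, variance = kθ², so CV = 1/√k.
CV = SD/mean = 140/510 = 0.2745, hence k = 1/CV² = 13.3.
Then θ = mean/k = 510/13.3 = 38.4.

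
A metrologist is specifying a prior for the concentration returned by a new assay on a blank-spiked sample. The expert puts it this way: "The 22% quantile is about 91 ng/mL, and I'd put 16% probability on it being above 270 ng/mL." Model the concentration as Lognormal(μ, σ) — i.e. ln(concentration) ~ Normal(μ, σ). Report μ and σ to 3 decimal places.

μ ≈ 4.986, σ ≈ 0.616

If T ~ Lognormal(μ,σ) then ln T ~ Normal(μ,σ), so the p-quantile of ln T is μ + z_p·σ.
ln(91) = 4.511 and ln(270) = 5.598; z_{0.22} = -0.7722, z_{0.84} = 0.9945.
σ = (5.598 − 4.511)/(0.9945 − (-0.7722)) = 0.616.
μ = 4.511 − (-0.7722)·0.616 = 4.986.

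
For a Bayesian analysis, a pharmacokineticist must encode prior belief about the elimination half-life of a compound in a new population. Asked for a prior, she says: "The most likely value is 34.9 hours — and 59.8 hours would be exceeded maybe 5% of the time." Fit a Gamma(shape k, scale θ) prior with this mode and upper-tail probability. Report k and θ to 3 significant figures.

k ≈ 10.6, θ ≈ 3.63

Gamma(k,θ) with k>1 has mode (k−1)θ, so θ = 34.9/(k−1).
Need P(X < 59.8) = 0.95 with θ tied to k this way. Start at k = 2, θ = 34.9: P(X<59.8) ≈ 0.511.
Too low — raise k to concentrate. Iterating converges to k ≈ 10.6.
Then θ = 34.9/(10.6−1) ≈ 3.63.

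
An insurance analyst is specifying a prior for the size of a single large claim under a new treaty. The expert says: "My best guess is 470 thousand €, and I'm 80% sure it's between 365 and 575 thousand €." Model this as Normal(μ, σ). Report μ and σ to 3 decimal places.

A symmetric 80% interval runs μ ± z·σ with z = 1.282.
Half-width = 105, so σ = 105/1.282 = 81.932.
μ is the stated best guess, 470.000.

μ = 470.000, σ = 81.932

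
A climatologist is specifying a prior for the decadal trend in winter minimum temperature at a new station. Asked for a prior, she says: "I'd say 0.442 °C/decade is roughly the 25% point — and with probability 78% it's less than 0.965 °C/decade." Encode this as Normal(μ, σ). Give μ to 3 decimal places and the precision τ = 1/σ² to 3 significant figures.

μ = 0.686, τ = 7.65

The p-quantile of Normal(μ,σ) is μ + z_p·σ, with z_{0.25} = -0.6745 and z_{0.78} = 0.7722.
Eliminate σ: μ = (z₂·x₁ − z₁·x₂)/(z₂ − z₁) = (0.7722·0.442 − (-0.6745)·0.965)/1.447 = 0.686.
Then σ = (x₂ − x₁)/(z₂ − z₁) = (0.965 − 0.442)/1.447 = 0.362.
Precision τ = 1/σ² = 1/0.3615² = 7.65.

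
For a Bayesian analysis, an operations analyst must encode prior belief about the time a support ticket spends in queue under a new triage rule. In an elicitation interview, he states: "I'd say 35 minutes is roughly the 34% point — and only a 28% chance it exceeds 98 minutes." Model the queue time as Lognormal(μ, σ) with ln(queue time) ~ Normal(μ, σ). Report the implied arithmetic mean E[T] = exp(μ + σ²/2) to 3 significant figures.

If T ~ Lognormal(μ,σ) then ln T ~ Normal(μ,σ), so the p-quantile of ln T is μ + z_p·σ.
ln(35) = 3.555 and ln(98) = 4.585; z_{0.34} = -0.4125, z_{0.72} = 0.5828.
σ = (4.585 − 3.555)/(0.5828 − (-0.4125)) = 1.034.
μ = 3.555 − (-0.4125)·1.034 = 3.982.
E[T] = exp(μ + σ²/2) = exp(3.982 + 0.5351) = 91.6 minutes.

E[T] ≈ 91.6 minutes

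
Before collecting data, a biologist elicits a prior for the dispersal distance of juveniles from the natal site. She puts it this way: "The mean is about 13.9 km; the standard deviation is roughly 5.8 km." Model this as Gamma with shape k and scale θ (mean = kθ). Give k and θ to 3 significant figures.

k ≈ 5.74, θ ≈ 2.42

For Gamma(k, scale θ): mean = kθ, variance = kθ², so CV = 1/√k.
CV = SD/mean = 5.8/13.9 = 0.4173, hence k = 1/CV² = 5.74.
Then θ = mean/k = 13.9/5.74 = 2.42.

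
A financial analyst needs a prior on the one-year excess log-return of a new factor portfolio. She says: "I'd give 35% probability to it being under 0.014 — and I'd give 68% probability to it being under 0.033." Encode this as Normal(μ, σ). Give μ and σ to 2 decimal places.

μ = 0.02, σ = 0.02

For Normal(μ,σ), the p-quantile is μ + z_p·σ. Here z_{0.35} = -0.3853, z_{0.68} = 0.4677.
So 0.014 = μ − 0.3853σ and 0.033 = μ + 0.4677σ.
Subtracting: σ = (0.033 − 0.014)/(0.4677 − (-0.3853)) = 0.02.
Then μ = 0.014 − (-0.3853)·0.02 = 0.02.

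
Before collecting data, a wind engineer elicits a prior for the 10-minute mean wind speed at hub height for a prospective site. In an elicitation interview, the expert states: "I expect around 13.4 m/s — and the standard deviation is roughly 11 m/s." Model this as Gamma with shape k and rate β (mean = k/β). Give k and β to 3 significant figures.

For Gamma(k, rate β): mean = k/β, variance = k/β², so CV = 1/√k.
CV = SD/mean = 11/13.4 = 0.8209, hence k = 1/CV² = 1.48.
Then β = k/mean = 1.48/13.4 = 0.111.

k ≈ 1.48, β ≈ 0.111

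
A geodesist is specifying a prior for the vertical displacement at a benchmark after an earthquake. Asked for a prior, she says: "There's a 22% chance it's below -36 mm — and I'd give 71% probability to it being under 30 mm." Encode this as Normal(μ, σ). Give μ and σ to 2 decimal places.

μ = 2.45, σ = 49.79

The p-quantile of Normal(μ,σ) is μ + z_p·σ, with z_{0.22} = -0.7722 and z_{0.71} = 0.5534.
Eliminate σ: μ = (z₂·x₁ − z₁·x₂)/(z₂ − z₁) = (0.5534·-36 − (-0.7722)·30)/1.326 = 2.45.
Then σ = (x₂ − x₁)/(z₂ − z₁) = (30 − -36)/1.326 = 49.79.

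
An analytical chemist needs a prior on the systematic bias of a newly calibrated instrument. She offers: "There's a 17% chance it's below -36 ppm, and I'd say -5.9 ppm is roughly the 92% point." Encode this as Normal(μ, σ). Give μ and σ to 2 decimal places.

μ = -23.83, σ = 12.76

The p-quantile of Normal(μ,σ) is μ + z_p·σ, with z_{0.17} = -0.9542 and z_{0.92} = 1.405.
Eliminate σ: μ = (z₂·x₁ − z₁·x₂)/(z₂ − z₁) = (1.405·-36 − (-0.9542)·-5.9)/2.359 = -23.83.
Then σ = (x₂ − x₁)/(z₂ − z₁) = (-5.9 − -36)/2.359 = 12.76.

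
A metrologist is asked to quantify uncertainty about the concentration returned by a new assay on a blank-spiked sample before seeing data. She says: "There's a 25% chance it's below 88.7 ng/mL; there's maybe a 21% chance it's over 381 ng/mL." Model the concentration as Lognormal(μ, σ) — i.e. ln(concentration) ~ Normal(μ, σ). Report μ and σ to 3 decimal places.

If T ~ Lognormal(μ,σ) then ln T ~ Normal(μ,σ), so the p-quantile of ln T is μ + z_p·σ.
ln(88.7) = 4.485 and ln(381) = 5.943; z_{0.25} = -0.6745, z_{0.79} = 0.8064.
σ = (5.943 − 4.485)/(0.8064 − (-0.6745)) = 0.984.
μ = 4.485 − (-0.6745)·0.984 = 5.149.

μ ≈ 5.149, σ ≈ 0.984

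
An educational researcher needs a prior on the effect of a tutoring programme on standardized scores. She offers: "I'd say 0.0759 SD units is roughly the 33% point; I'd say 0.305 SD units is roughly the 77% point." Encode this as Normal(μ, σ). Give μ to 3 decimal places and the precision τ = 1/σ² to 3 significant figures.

μ = 0.161, τ = 26.5

The p-quantile of Normal(μ,σ) is μ + z_p·σ, with z_{0.33} = -0.4399 and z_{0.77} = 0.7388.
Eliminate σ: μ = (z₂·x₁ − z₁·x₂)/(z₂ − z₁) = (0.7388·0.0759 − (-0.4399)·0.305)/1.179 = 0.161.
Then σ = (x₂ − x₁)/(z₂ − z₁) = (0.305 − 0.0759)/1.179 = 0.194.
Precision τ = 1/σ² = 1/0.1944² = 26.5.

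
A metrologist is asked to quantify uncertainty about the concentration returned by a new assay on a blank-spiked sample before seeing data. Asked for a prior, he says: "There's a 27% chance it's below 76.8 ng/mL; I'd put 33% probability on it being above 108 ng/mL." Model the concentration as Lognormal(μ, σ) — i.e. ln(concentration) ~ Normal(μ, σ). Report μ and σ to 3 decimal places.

If T ~ Lognormal(μ,σ) then ln T ~ Normal(μ,σ), so the p-quantile of ln T is μ + z_p·σ.
ln(76.8) = 4.341 and ln(108) = 4.682; z_{0.27} = -0.6128, z_{0.67} = 0.4399.
σ = (4.682 − 4.341)/(0.4399 − (-0.6128)) = 0.324.
μ = 4.341 − (-0.6128)·0.324 = 4.540.

μ ≈ 4.540, σ ≈ 0.324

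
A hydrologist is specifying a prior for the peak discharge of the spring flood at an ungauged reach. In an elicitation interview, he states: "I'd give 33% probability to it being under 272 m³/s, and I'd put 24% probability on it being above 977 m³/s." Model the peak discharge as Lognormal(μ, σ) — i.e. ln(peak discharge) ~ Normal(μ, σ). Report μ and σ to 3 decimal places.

If T ~ Lognormal(μ,σ) then ln T ~ Normal(μ,σ), so the p-quantile of ln T is μ + z_p·σ.
ln(272) = 5.606 and ln(977) = 6.884; z_{0.33} = -0.4399, z_{0.76} = 0.7063.
σ = (6.884 − 5.606)/(0.7063 − (-0.4399)) = 1.116.
μ = 5.606 − (-0.4399)·1.116 = 6.097.

μ ≈ 6.097, σ ≈ 1.116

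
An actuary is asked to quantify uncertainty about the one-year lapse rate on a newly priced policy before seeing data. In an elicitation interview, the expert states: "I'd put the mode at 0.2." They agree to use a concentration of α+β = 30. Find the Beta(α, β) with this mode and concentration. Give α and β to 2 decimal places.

For α,β > 1 the Beta mode is (α−1)/(α+β−2). With α+β = 30, the mode is (α−1)/28.
Set (α−1)/28 = 0.2 → α = 1 + 0.2·28 = 6.60.
β = 30 − α = 23.40.

α = 6.60, β = 23.40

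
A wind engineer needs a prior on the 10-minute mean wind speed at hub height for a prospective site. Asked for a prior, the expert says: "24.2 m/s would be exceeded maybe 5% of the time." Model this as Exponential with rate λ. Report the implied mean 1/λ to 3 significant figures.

P(T > 24.2) = e^(−λ·24.2) = 0.05, so λ = −ln(0.05)/24.2 = 0.124.
Mean = 1/λ = 8.08 m/s.

mean ≈ 8.08 m/s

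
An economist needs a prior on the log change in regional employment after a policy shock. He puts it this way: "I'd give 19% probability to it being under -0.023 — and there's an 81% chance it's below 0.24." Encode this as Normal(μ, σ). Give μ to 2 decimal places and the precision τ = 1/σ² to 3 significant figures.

The p-quantile of Normal(μ,σ) is μ + z_p·σ, with z_{0.19} = -0.8779 and z_{0.81} = 0.8779.
Eliminate σ: μ = (z₂·x₁ − z₁·x₂)/(z₂ − z₁) = (0.8779·-0.023 − (-0.8779)·0.24)/1.756 = 0.11.
Then σ = (x₂ − x₁)/(z₂ − z₁) = (0.24 − -0.023)/1.756 = 0.15.
Precision τ = 1/σ² = 1/0.1498² = 44.6.

μ = 0.11, τ = 44.6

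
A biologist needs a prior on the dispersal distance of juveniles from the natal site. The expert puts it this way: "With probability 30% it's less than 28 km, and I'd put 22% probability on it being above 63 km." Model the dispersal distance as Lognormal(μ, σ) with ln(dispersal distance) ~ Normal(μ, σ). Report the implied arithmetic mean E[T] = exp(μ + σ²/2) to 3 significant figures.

If T ~ Lognormal(μ,σ) then ln T ~ Normal(μ,σ), so the p-quantile of ln T is μ + z_p·σ.
ln(28) = 3.332 and ln(63) = 4.143; z_{0.3} = -0.5244, z_{0.78} = 0.7722.
σ = (4.143 − 3.332)/(0.7722 − (-0.5244)) = 0.625.
μ = 3.332 − (-0.5244)·0.625 = 3.660.
E[T] = exp(μ + σ²/2) = exp(3.660 + 0.1956) = 47.3 km.

E[T] ≈ 47.3 km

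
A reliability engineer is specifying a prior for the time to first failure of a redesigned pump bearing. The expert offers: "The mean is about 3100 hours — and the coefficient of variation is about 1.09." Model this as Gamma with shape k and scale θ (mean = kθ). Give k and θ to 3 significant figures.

k ≈ 0.842, θ ≈ 3680

For Gamma(k, scale θ): mean = kθ, variance = kθ², so CV = 1/√k.
CV = 1.09, hence k = 1/CV² = 0.842.
Then θ = mean/k = 3100/0.842 = 3680.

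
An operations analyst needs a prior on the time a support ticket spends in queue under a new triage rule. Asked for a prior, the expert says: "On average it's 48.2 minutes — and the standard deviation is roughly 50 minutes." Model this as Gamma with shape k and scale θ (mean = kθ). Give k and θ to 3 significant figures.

For Gamma(k, scale θ): mean = kθ, variance = kθ², so CV = 1/√k.
CV = SD/mean = 50/48.2 = 1.037, hence k = 1/CV² = 0.929.
Then θ = mean/k = 48.2/0.929 = 51.9.

k ≈ 0.929, θ ≈ 51.9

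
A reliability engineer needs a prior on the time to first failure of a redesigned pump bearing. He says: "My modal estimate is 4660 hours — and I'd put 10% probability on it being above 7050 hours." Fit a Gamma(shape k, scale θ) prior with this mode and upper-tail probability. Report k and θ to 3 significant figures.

Gamma(k,θ) with k>1 has mode (k−1)θ, so θ = 4660/(k−1).
Need P(X < 7050) = 0.9 with θ tied to k this way. Start at k = 2, θ = 4660: P(X<7050) ≈ 0.446.
Too low — raise k to concentrate. Iterating converges to k ≈ 11.9.
Then θ = 4660/(11.9−1) ≈ 429.

k ≈ 11.9, θ ≈ 429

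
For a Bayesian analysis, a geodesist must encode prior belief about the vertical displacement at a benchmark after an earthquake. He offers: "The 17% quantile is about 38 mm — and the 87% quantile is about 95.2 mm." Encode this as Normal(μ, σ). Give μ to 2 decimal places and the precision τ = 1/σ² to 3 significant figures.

For Normal(μ,σ), the p-quantile is μ + z_p·σ. Here z_{0.17} = -0.9542, z_{0.87} = 1.126.
So 38 = μ − 0.9542σ and 95.2 = μ + 1.126σ.
Subtracting: σ = (95.2 − 38)/(1.126 − (-0.9542)) = 27.49.
Then μ = 38 − (-0.9542)·27.49 = 64.23.
Precision τ = 1/σ² = 1/27.49² = 0.00132.

μ = 64.23, τ = 0.00132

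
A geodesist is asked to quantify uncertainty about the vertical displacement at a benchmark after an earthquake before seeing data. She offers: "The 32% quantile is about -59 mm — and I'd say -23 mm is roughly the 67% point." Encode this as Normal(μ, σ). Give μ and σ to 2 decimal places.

μ = -40.45, σ = 39.66

For Normal(μ,σ), the p-quantile is μ + z_p·σ. Here z_{0.32} = -0.4677, z_{0.67} = 0.4399.
So -59 = μ − 0.4677σ and -23 = μ + 0.4399σ.
Subtracting: σ = (-23 − -59)/(0.4399 − (-0.4677)) = 39.66.
Then μ = -59 − (-0.4677)·39.66 = -40.45.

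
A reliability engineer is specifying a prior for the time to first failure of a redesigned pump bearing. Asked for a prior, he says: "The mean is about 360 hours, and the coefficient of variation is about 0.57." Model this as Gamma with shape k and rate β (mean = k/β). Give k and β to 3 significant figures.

For Gamma(k, rate β): mean = k/β, variance = k/β², so CV = 1/√k.
CV = 0.57, hence k = 1/CV² = 3.08.
Then β = k/mean = 3.08/360 = 0.00855.

k ≈ 3.08, β ≈ 0.00855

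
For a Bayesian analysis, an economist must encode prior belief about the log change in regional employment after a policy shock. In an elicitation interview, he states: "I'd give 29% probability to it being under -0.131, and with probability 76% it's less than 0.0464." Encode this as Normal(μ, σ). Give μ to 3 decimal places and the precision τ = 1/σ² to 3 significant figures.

μ = -0.053, τ = 50.4

For Normal(μ,σ), the p-quantile is μ + z_p·σ. Here z_{0.29} = -0.5534, z_{0.76} = 0.7063.
So -0.131 = μ − 0.5534σ and 0.0464 = μ + 0.7063σ.
Subtracting: σ = (0.0464 − -0.131)/(0.7063 − (-0.5534)) = 0.141.
Then μ = -0.131 − (-0.5534)·0.141 = -0.053.
Precision τ = 1/σ² = 1/0.1408² = 50.4.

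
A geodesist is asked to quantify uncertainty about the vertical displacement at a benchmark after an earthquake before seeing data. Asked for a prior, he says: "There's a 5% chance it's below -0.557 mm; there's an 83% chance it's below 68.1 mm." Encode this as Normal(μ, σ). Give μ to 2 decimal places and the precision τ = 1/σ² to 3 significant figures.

The p-quantile of Normal(μ,σ) is μ + z_p·σ, with z_{0.05} = -1.645 and z_{0.83} = 0.9542.
Eliminate σ: μ = (z₂·x₁ − z₁·x₂)/(z₂ − z₁) = (0.9542·-0.557 − (-1.645)·68.1)/2.599 = 42.89.
Then σ = (x₂ − x₁)/(z₂ − z₁) = (68.1 − -0.557)/2.599 = 26.42.
Precision τ = 1/σ² = 1/26.42² = 0.00143.

μ = 42.89, τ = 0.00143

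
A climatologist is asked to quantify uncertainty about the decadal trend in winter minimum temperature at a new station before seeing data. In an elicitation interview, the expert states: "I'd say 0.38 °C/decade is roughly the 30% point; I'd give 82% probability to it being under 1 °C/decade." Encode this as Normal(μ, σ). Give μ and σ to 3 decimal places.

μ = 0.606, σ = 0.431

The p-quantile of Normal(μ,σ) is μ + z_p·σ, with z_{0.3} = -0.5244 and z_{0.82} = 0.9154.
Eliminate σ: μ = (z₂·x₁ − z₁·x₂)/(z₂ − z₁) = (0.9154·0.38 − (-0.5244)·1)/1.44 = 0.606.
Then σ = (x₂ − x₁)/(z₂ − z₁) = (1 − 0.38)/1.44 = 0.431.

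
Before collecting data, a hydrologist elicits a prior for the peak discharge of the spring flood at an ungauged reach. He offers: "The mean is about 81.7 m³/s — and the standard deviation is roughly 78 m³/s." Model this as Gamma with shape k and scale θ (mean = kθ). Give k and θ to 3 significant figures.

k ≈ 1.1, θ ≈ 74.5

For Gamma(k, scale θ): mean = kθ, variance = kθ², so CV = 1/√k.
CV = SD/mean = 78/81.7 = 0.9547, hence k = 1/CV² = 1.1.
Then θ = mean/k = 81.7/1.1 = 74.5.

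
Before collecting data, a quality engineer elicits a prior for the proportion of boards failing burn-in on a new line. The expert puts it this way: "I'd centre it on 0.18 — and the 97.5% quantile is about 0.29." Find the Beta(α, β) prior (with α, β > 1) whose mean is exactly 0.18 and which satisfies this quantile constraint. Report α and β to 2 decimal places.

With mean 0.18 fixed, write α = 0.18s, β = 0.82s where s = α+β.
Need P(θ < 0.29) = 0.975 under Beta(0.18s, 0.82s). Normal approximation: (q−m)/√(m(1−m)/s) ≈ z_{0.975} = 1.96, so s ≈ 0.18·0.82·(1.96)²/(0.29−0.18)² = 46.9.
At s = 46.9: P(θ<0.29) ≈ 0.965. Adjusting to match 0.975 gives s ≈ 55.74.
So α = 0.18·55.74 ≈ 10.03, β = 0.82·55.74 ≈ 45.70.

α ≈ 10.03, β ≈ 45.70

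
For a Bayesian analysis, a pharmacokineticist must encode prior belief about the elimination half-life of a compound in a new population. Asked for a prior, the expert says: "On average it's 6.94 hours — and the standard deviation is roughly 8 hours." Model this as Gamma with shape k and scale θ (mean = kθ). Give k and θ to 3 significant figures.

For Gamma(k, scale θ): mean = kθ, variance = kθ², so CV = 1/√k.
CV = SD/mean = 8/6.94 = 1.153, hence k = 1/CV² = 0.753.
Then θ = mean/k = 6.94/0.753 = 9.22.

k ≈ 0.753, θ ≈ 9.22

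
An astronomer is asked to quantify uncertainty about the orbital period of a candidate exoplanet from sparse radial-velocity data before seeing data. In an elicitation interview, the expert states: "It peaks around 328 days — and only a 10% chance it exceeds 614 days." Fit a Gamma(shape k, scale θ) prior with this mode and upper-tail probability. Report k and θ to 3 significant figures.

Gamma(k,θ) with k>1 has mode (k−1)θ, so θ = 328/(k−1).
Need P(X < 614) = 0.9 with θ tied to k this way. Start at k = 2, θ = 328: P(X<614) ≈ 0.558.
Too low — raise k to concentrate. Iterating converges to k ≈ 5.86.
Then θ = 328/(5.86−1) ≈ 67.5.

k ≈ 5.86, θ ≈ 67.5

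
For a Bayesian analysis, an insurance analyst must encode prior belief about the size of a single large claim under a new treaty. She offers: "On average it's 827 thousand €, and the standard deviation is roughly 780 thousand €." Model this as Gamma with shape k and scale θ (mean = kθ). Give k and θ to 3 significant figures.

For Gamma(k, scale θ): mean = kθ, variance = kθ², so CV = 1/√k.
CV = SD/mean = 780/827 = 0.9432, hence k = 1/CV² = 1.12.
Then θ = mean/k = 827/1.12 = 736.

k ≈ 1.12, θ ≈ 736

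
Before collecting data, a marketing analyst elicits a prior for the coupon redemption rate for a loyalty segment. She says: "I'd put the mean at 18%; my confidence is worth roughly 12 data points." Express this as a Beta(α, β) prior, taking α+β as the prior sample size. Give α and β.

Under the effective-sample-size interpretation, Beta(α, β) has prior mean α/(α+β) and prior sample size α+β.
So α+β = 12 and α/(α+β) = 0.18, giving α = 0.18·12 = 2.16 and β = 12 − 2.16 = 9.84.

α = 2.16, β = 9.84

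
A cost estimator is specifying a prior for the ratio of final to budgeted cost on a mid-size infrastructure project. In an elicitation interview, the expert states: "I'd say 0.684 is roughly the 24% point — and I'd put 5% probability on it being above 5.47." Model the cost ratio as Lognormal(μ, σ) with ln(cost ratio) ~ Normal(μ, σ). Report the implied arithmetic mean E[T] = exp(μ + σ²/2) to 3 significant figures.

E[T] ≈ 1.89

If T ~ Lognormal(μ,σ) then ln T ~ Normal(μ,σ), so the p-quantile of ln T is μ + z_p·σ.
ln(0.684) = -0.3798 and ln(5.47) = 1.699; z_{0.24} = -0.7063, z_{0.95} = 1.645.
σ = (1.699 − -0.3798)/(1.645 − (-0.7063)) = 0.884.
μ = -0.3798 − (-0.7063)·0.884 = 0.245.
E[T] = exp(μ + σ²/2) = exp(0.245 + 0.3910) = 1.89.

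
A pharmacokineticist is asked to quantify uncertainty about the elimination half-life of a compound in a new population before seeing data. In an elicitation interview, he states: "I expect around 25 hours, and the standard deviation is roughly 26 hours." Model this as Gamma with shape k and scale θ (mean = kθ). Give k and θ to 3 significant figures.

k ≈ 0.925, θ ≈ 27

For Gamma(k, scale θ): mean = kθ, variance = kθ², so CV = 1/√k.
CV = SD/mean = 26/25 = 1.04, hence k = 1/CV² = 0.925.
Then θ = mean/k = 25/0.925 = 27.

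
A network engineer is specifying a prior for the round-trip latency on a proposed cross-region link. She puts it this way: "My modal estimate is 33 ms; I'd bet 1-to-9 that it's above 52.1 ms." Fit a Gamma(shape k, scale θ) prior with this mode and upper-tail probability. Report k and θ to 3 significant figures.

k ≈ 9.99, θ ≈ 3.67

Gamma(k,θ) with k>1 has mode (k−1)θ, so θ = 33/(k−1).
Need P(X < 52.1) = 0.9 with θ tied to k this way. Start at k = 2, θ = 33: P(X<52.1) ≈ 0.468.
Too low — raise k to concentrate. Iterating converges to k ≈ 9.99.
Then θ = 33/(9.99−1) ≈ 3.67.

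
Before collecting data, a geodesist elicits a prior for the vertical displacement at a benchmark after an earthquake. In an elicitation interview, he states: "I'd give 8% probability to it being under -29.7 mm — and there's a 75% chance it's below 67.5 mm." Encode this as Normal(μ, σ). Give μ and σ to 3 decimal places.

The p-quantile of Normal(μ,σ) is μ + z_p·σ, with z_{0.08} = -1.405 and z_{0.75} = 0.6745.
Eliminate σ: μ = (z₂·x₁ − z₁·x₂)/(z₂ − z₁) = (0.6745·-29.7 − (-1.405)·67.5)/2.08 = 35.974.
Then σ = (x₂ − x₁)/(z₂ − z₁) = (67.5 − -29.7)/2.08 = 46.741.

μ = 35.974, σ = 46.741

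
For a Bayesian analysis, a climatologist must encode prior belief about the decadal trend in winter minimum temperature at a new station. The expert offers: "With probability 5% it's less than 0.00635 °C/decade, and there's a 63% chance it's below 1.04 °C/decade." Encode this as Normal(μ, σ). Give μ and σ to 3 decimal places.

The p-quantile of Normal(μ,σ) is μ + z_p·σ, with z_{0.05} = -1.645 and z_{0.63} = 0.3319.
Eliminate σ: μ = (z₂·x₁ − z₁·x₂)/(z₂ − z₁) = (0.3319·0.00635 − (-1.645)·1.04)/1.977 = 0.866.
Then σ = (x₂ − x₁)/(z₂ − z₁) = (1.04 − 0.00635)/1.977 = 0.523.

μ = 0.866, σ = 0.523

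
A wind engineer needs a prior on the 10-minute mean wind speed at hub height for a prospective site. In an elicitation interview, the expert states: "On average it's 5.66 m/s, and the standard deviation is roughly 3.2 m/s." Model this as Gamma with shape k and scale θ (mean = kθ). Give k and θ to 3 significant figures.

k ≈ 3.13, θ ≈ 1.81

For Gamma(k, scale θ): mean = kθ, variance = kθ², so CV = 1/√k.
CV = SD/mean = 3.2/5.66 = 0.5654, hence k = 1/CV² = 3.13.
Then θ = mean/k = 5.66/3.13 = 1.81.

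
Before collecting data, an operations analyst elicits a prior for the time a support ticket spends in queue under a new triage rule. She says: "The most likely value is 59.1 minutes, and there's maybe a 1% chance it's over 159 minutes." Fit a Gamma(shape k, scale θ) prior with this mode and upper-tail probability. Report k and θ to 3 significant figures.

k ≈ 5.71, θ ≈ 12.5

Gamma(k,θ) with k>1 has mode (k−1)θ, so θ = 59.1/(k−1).
Need P(X < 159) = 0.99 with θ tied to k this way. Start at k = 2, θ = 59.1: P(X<159) ≈ 0.750.
Too low — raise k to concentrate. Iterating converges to k ≈ 5.71.
Then θ = 59.1/(5.71−1) ≈ 12.5.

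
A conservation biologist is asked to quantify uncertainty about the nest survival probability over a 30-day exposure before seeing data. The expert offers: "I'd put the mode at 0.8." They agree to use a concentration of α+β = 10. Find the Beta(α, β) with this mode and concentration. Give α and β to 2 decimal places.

α = 7.40, β = 2.60

For α,β > 1 the Beta mode is (α−1)/(α+β−2). With α+β = 10, the mode is (α−1)/8.
Set (α−1)/8 = 0.8 → α = 1 + 0.8·8 = 7.40.
β = 10 − α = 2.60.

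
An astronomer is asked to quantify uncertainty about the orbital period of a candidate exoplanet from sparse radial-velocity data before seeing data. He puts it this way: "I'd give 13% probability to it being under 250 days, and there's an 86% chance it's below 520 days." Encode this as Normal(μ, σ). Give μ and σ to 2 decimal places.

For Normal(μ,σ), the p-quantile is μ + z_p·σ. Here z_{0.13} = -1.126, z_{0.86} = 1.08.
So 250 = μ − 1.126σ and 520 = μ + 1.08σ.
Subtracting: σ = (520 − 250)/(1.08 − (-1.126)) = 122.35.
Then μ = 250 − (-1.126)·122.35 = 387.82.

μ = 387.82, σ = 122.35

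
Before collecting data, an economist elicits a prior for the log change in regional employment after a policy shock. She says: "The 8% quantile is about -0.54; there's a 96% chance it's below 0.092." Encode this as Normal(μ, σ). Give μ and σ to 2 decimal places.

μ = -0.26, σ = 0.20

The p-quantile of Normal(μ,σ) is μ + z_p·σ, with z_{0.08} = -1.405 and z_{0.96} = 1.751.
Eliminate σ: μ = (z₂·x₁ − z₁·x₂)/(z₂ − z₁) = (1.751·-0.54 − (-1.405)·0.092)/3.156 = -0.26.
Then σ = (x₂ − x₁)/(z₂ − z₁) = (0.092 − -0.54)/3.156 = 0.20.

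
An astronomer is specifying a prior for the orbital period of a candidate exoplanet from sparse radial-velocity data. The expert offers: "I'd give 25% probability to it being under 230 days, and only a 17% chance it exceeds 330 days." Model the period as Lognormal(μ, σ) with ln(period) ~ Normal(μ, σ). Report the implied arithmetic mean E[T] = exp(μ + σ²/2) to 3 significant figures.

E[T] ≈ 274 days

If T ~ Lognormal(μ,σ) then ln T ~ Normal(μ,σ), so the p-quantile of ln T is μ + z_p·σ.
ln(230) = 5.438 and ln(330) = 5.799; z_{0.25} = -0.6745, z_{0.83} = 0.9542.
σ = (5.799 − 5.438)/(0.9542 − (-0.6745)) = 0.222.
μ = 5.438 − (-0.6745)·0.222 = 5.588.
E[T] = exp(μ + σ²/2) = exp(5.588 + 0.0246) = 274 days.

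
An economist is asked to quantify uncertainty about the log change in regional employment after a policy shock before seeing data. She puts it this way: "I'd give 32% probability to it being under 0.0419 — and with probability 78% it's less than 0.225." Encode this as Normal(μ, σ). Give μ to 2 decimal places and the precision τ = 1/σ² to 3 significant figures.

The p-quantile of Normal(μ,σ) is μ + z_p·σ, with z_{0.32} = -0.4677 and z_{0.78} = 0.7722.
Eliminate σ: μ = (z₂·x₁ − z₁·x₂)/(z₂ − z₁) = (0.7722·0.0419 − (-0.4677)·0.225)/1.24 = 0.11.
Then σ = (x₂ − x₁)/(z₂ − z₁) = (0.225 − 0.0419)/1.24 = 0.15.
Precision τ = 1/σ² = 1/0.1477² = 45.9.

μ = 0.11, τ = 45.9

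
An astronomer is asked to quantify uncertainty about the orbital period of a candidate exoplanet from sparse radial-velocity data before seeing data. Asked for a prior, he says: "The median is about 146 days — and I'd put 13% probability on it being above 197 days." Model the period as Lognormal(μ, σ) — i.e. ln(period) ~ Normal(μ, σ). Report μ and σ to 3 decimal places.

If T ~ Lognormal(μ,σ) then ln T ~ Normal(μ,σ), so the p-quantile of ln T is μ + z_p·σ.
ln(146) = 4.984 and ln(197) = 5.283; z_{0.5} = 0, z_{0.87} = 1.126.
σ = (5.283 − 4.984)/(1.126 − (0)) = 0.266.
μ = 4.984 − (0)·0.266 = 4.984.

μ ≈ 4.984, σ ≈ 0.266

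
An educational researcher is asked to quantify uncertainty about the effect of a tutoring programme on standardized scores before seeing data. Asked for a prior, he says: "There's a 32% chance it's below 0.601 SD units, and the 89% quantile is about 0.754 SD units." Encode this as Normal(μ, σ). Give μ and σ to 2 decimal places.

μ = 0.64, σ = 0.09

For Normal(μ,σ), the p-quantile is μ + z_p·σ. Here z_{0.32} = -0.4677, z_{0.89} = 1.227.
So 0.601 = μ − 0.4677σ and 0.754 = μ + 1.227σ.
Subtracting: σ = (0.754 − 0.601)/(1.227 − (-0.4677)) = 0.09.
Then μ = 0.601 − (-0.4677)·0.09 = 0.64.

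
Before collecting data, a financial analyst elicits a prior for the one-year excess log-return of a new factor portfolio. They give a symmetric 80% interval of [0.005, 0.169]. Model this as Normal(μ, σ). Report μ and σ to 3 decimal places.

μ = 0.087, σ = 0.064

A symmetric 80% interval runs μ ± z·σ with z = 1.282.
Half-width = 0.082, so σ = 0.082/1.282 = 0.064.
μ is the interval midpoint, 0.087.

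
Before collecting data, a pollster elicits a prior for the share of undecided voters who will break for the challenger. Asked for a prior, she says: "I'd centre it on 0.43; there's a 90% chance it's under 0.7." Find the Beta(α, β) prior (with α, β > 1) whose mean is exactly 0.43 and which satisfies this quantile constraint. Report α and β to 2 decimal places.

With mean 0.43 fixed, write α = 0.43s, β = 0.57s where s = α+β.
Need P(θ < 0.7) = 0.9 under Beta(0.43s, 0.57s). Normal approximation: (q−m)/√(m(1−m)/s) ≈ z_{0.9} = 1.28, so s ≈ 0.43·0.57·(1.28)²/(0.7−0.43)² = 5.5.
At s = 5.5: P(θ<0.7) ≈ 0.903. Adjusting to match 0.9 gives s ≈ 5.39.
So α = 0.43·5.39 ≈ 2.32, β = 0.57·5.39 ≈ 3.07.

α ≈ 2.32, β ≈ 3.07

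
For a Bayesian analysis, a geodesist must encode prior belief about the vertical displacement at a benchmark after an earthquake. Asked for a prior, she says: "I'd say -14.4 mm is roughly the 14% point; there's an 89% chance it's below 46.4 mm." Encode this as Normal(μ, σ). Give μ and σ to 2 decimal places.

The p-quantile of Normal(μ,σ) is μ + z_p·σ, with z_{0.14} = -1.08 and z_{0.89} = 1.227.
Eliminate σ: μ = (z₂·x₁ − z₁·x₂)/(z₂ − z₁) = (1.227·-14.4 − (-1.08)·46.4)/2.307 = 14.07.
Then σ = (x₂ − x₁)/(z₂ − z₁) = (46.4 − -14.4)/2.307 = 26.36.

μ = 14.07, σ = 26.36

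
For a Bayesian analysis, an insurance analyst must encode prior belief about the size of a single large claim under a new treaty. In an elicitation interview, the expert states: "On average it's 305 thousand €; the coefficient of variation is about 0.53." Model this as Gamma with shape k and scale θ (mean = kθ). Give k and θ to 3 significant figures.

For Gamma(k, scale θ): mean = kθ, variance = kθ², so CV = 1/√k.
CV = 0.53, hence k = 1/CV² = 3.56.
Then θ = mean/k = 305/3.56 = 85.7.

k ≈ 3.56, θ ≈ 85.7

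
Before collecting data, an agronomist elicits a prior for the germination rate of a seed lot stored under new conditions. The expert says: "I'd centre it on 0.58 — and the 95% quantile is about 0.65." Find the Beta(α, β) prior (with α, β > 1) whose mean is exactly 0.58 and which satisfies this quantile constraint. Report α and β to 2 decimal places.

α ≈ 75.97, β ≈ 55.01

With mean 0.58 fixed, write α = 0.58s, β = 0.42s where s = α+β.
Need P(θ < 0.65) = 0.95 under Beta(0.58s, 0.42s). Normal approximation: (q−m)/√(m(1−m)/s) ≈ z_{0.95} = 1.64, so s ≈ 0.58·0.42·(1.64)²/(0.65−0.58)² = 134.5.
At s = 134.5: P(θ<0.65) ≈ 0.952. Adjusting to match 0.95 gives s ≈ 130.98.
So α = 0.58·130.98 ≈ 75.97, β = 0.42·130.98 ≈ 55.01.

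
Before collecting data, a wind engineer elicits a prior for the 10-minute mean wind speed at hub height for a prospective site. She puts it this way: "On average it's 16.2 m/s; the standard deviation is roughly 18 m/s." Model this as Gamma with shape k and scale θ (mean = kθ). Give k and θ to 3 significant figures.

For Gamma(k, scale θ): mean = kθ, variance = kθ², so CV = 1/√k.
CV = SD/mean = 18/16.2 = 1.111, hence k = 1/CV² = 0.81.
Then θ = mean/k = 16.2/0.81 = 20.

k ≈ 0.81, θ ≈ 20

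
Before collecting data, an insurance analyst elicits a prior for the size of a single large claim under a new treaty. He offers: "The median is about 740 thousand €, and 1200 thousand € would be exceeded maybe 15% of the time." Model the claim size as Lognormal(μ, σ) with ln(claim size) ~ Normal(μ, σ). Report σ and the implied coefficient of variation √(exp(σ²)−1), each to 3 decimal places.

σ ≈ 0.466, CV ≈ 0.493

If T ~ Lognormal(μ,σ) then ln T ~ Normal(μ,σ), so the p-quantile of ln T is μ + z_p·σ.
ln(740) = 6.607 and ln(1200) = 7.09; z_{0.5} = 0, z_{0.85} = 1.036.
σ = (7.09 − 6.607)/(1.036 − (0)) = 0.466.
μ = 6.607 − (0)·0.466 = 6.607.
CV = √(exp(σ²)−1) = √(exp(0.2176)−1) = 0.493.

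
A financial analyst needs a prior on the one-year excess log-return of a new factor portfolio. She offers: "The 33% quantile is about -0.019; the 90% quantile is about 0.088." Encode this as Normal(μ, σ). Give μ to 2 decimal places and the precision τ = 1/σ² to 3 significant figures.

μ = 0.01, τ = 259

The p-quantile of Normal(μ,σ) is μ + z_p·σ, with z_{0.33} = -0.4399 and z_{0.9} = 1.282.
Eliminate σ: μ = (z₂·x₁ − z₁·x₂)/(z₂ − z₁) = (1.282·-0.019 − (-0.4399)·0.088)/1.721 = 0.01.
Then σ = (x₂ − x₁)/(z₂ − z₁) = (0.088 − -0.019)/1.721 = 0.06.
Precision τ = 1/σ² = 1/0.06216² = 259.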